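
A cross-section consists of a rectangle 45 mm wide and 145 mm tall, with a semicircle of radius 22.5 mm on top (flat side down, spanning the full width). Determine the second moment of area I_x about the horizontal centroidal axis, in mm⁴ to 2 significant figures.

Break the section into simple shapes (no overlaps), measuring from the bottom-left corner of the bounding box.
Rectangular body: 45 × 145, A = 6 525 mm², y = 72.5 mm, Ī = 11 432 344 mm⁴.
Semicircular cap: semicircle r = 22.5, A = 795.2 mm², y = 154.5 mm, Ī = 28 130 mm⁴.
Centroid: ȳ = ΣA·y / ΣA = 81.41 mm.
Transfer each piece to the horizontal centroidal axis using Ī + A·d² with d = y − 81.41:
  rectangular body: d = -8.913 mm → contributes +11 950 729 mm⁴
  semicircular cap: d = 73.14 mm → contributes +4 281 644 mm⁴
Total I = 16 232 373 mm⁴.

I_x ≈ 1.6 × 10⁷ mm⁴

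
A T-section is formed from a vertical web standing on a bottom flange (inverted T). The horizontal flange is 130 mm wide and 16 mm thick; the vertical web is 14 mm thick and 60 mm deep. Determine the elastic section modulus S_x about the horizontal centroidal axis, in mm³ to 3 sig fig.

S_x ≈ 2.03 × 10⁴ mm³

Treat the section as a set of non-overlapping primitives; coordinates are from the bounding-box lower-left.
Flange: 130 × 16, A = 2 080 mm², y = 8 mm, Ī = 44 373 mm⁴.
Web: 14 × 60, A = 840 mm², y = 46 mm, Ī = 252 000 mm⁴.
Centroid: ȳ = ΣA·y / ΣA = 18.932 mm.
Transfer each piece to the horizontal centroidal axis using Ī + A·d² with d = y − 18.932:
  flange: d = -10.932 mm → contributes +292 929 mm⁴
  web: d = 27.068 mm → contributes +867 471 mm⁴
Total I = 1 160 400 mm⁴.
Extreme fibre distance c = 57.068 mm; S = I/c = 20 333 mm³.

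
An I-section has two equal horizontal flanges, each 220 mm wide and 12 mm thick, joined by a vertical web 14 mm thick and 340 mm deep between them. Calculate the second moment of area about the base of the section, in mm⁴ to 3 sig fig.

Decompose the section into non-overlapping parts with the origin at the bottom-left of its bounding rectangle.
Bottom flange: 220 × 12, A = 2 640 mm², y = 6 mm, Ī = 31 680 mm⁴.
Web: 14 × 340, A = 4 760 mm², y = 182 mm, Ī = 45 854 667 mm⁴.
Top flange: 220 × 12, A = 2 640 mm², y = 358 mm, Ī = 31 680 mm⁴.
Transfer each piece to a horizontal axis along the bottom face using Ī + A·d² with d = y − 0:
  bottom flange: d = 6 mm → contributes +126 720 mm⁴
  web: d = 182 mm → contributes +203 524 907 mm⁴
  top flange: d = 358 mm → contributes +338 384 640 mm⁴
Total I = 542 036 267 mm⁴.

I_base ≈ 5.42 × 10⁸ mm⁴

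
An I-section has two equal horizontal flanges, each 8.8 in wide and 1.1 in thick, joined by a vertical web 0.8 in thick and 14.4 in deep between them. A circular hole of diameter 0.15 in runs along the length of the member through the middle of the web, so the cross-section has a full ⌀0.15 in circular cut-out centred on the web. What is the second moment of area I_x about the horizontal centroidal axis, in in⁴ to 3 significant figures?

Decompose the section into non-overlapping parts with the origin at the bottom-left of its bounding rectangle.
Bottom flange: 8.8 × 1.1, A = 9.68 in², y = 0.55 in, Ī = 0.97607 in⁴.
Web: 0.8 × 14.4, A = 11.52 in², y = 8.3 in, Ī = 199.07 in⁴.
Top flange: 8.8 × 1.1, A = 9.68 in², y = 16.05 in, Ī = 0.97607 in⁴.
Hole (subtracted): ⌀0.15, A = 0.017671 in², y = 8.3 in, Ī = 0.00002485 in⁴.
By symmetry the centroid is at mid-height, ȳ = 8.3 in.
Transfer each piece to the horizontal centroidal axis using Ī + A·d² with d = y − 8.3:
  bottom flange: d = -7.75 in → contributes +582.38 in⁴
  web: d = 0 in → contributes +199.07 in⁴
  top flange: d = 7.75 in → contributes +582.38 in⁴
  hole: d = 0 in → contributes −0.00002485 in⁴
Total I = 1363.8 in⁴.

I_x ≈ 1360 in⁴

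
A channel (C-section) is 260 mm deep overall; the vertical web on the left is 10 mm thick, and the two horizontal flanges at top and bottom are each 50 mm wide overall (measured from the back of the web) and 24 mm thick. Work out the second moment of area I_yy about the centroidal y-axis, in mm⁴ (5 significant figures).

I_yy ≈ 9.6793 × 10⁵ mm⁴

Split into non-overlapping primitives; take the origin at the lower-left of the bounding box.
Web: 10 × 260, A = 2 600 mm², x = 5 mm, Ī = 21666.67 mm⁴.
Top flange (beyond web): 40 × 24, A = 960 mm², x = 30 mm, Ī = 128 000 mm⁴.
Bottom flange (beyond web): 40 × 24, A = 960 mm², x = 30 mm, Ī = 128 000 mm⁴.
Centroid: x̄ = ΣA·x / ΣA = 15.61947 mm.
Transfer each piece to the centroidal y-axis using Ī + A·d² with d = x − 15.61947:
  web: d = -10.61947 mm → contributes +314876.8 mm⁴
  top flange (beyond web): d = 14.38053 mm → contributes +326527.7 mm⁴
  bottom flange (beyond web): d = 14.38053 mm → contributes +326527.7 mm⁴
Total I = 967932.2 mm⁴.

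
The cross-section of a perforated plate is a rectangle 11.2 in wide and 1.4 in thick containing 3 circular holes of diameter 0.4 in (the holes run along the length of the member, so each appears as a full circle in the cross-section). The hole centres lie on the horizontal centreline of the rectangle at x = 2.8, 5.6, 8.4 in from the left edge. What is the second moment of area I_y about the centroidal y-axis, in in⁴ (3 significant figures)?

Split into non-overlapping primitives; take the origin at the lower-left of the bounding box.
Plate: 11.2 × 1.4, A = 15.68 in², x = 5.6 in, Ī = 163.91 in⁴.
Hole 1 (subtracted): ⌀0.4, A = 0.12566 in², x = 2.8 in, Ī = 0.0012566 in⁴.
Hole 2 (subtracted): ⌀0.4, A = 0.12566 in², x = 5.6 in, Ī = 0.0012566 in⁴.
Hole 3 (subtracted): ⌀0.4, A = 0.12566 in², x = 8.4 in, Ī = 0.0012566 in⁴.
By symmetry the centroid is at mid-width, x̄ = 5.6 in.
Transfer each piece to the centroidal y-axis using Ī + A·d² with d = x − 5.6:
  plate: d = 0 in → contributes +163.91 in⁴
  hole 1: d = -2.8 in → contributes −0.98646 in⁴
  hole 2: d = 0 in → contributes −0.0012566 in⁴
  hole 3: d = 2.8 in → contributes −0.98646 in⁴
Total I = 161.93 in⁴.

I_y ≈ 162 in⁴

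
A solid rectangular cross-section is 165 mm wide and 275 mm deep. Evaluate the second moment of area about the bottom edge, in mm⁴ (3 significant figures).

I_base ≈ 1.14 × 10⁹ mm⁴

The section: 165 × 275, A = 45 375 mm², y = 137.5 mm, Ī = 285 957 031 mm⁴.
Transfer it to the bottom edge using Ī + A·d² with d = y − 0:
  the section: d = 137.5 mm → contributes +1 143 828 125 mm⁴
Total I = 1 143 828 125 mm⁴.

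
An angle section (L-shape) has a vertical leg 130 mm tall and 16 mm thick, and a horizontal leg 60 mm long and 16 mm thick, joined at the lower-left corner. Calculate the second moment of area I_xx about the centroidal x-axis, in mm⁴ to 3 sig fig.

I_xx ≈ 4.65 × 10⁶ mm⁴

Treat the section as a set of non-overlapping primitives; coordinates are from the bounding-box lower-left.
Vertical leg: 16 × 130, A = 2 080 mm², y = 65 mm, Ī = 2 929 333 mm⁴.
Horizontal leg (remainder): 44 × 16, A = 704 mm², y = 8 mm, Ī = 15 019 mm⁴.
Centroid: ȳ = ΣA·y / ΣA = 50.586 mm.
Transfer each piece to the centroidal x-axis using Ī + A·d² with d = y − 50.586:
  vertical leg: d = 14.414 mm → contributes +3 361 469 mm⁴
  horizontal leg (remainder): d = -42.586 mm → contributes +1 291 783 mm⁴
Total I = 4 653 251 mm⁴.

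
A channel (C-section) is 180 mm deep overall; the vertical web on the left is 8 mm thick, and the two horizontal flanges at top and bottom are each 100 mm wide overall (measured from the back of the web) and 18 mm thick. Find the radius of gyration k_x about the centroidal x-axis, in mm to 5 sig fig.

Split into non-overlapping primitives; take the origin at the lower-left of the bounding box.
Web: 8 × 180, A = 1 440 mm², y = 90 mm, Ī = 3 888 000 mm⁴.
Top flange (beyond web): 92 × 18, A = 1 656 mm², y = 171 mm, Ī = 44 712 mm⁴.
Bottom flange (beyond web): 92 × 18, A = 1 656 mm², y = 9 mm, Ī = 44 712 mm⁴.
By symmetry the centroid is at mid-height, ȳ = 90 mm.
Transfer each piece to the centroidal x-axis using Ī + A·d² with d = y − 90:
  web: d = 0 mm → contributes +3 888 000 mm⁴
  top flange (beyond web): d = 81 mm → contributes +10 909 728 mm⁴
  bottom flange (beyond web): d = -81 mm → contributes +10 909 728 mm⁴
Total I = 25 707 456 mm⁴.
Radius of gyration: k = √(I/A) = √(25 707 456 / 4 752) = 73.55147 mm.

k_x ≈ 73.551 mm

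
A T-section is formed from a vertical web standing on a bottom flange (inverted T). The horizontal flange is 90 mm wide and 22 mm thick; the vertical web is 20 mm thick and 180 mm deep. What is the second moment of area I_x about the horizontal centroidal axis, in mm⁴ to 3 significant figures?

Split into non-overlapping primitives; take the origin at the lower-left of the bounding box.
Flange: 90 × 22, A = 1 980 mm², y = 11 mm, Ī = 79 860 mm⁴.
Web: 20 × 180, A = 3 600 mm², y = 112 mm, Ī = 9 720 000 mm⁴.
Centroid: ȳ = ΣA·y / ΣA = 76.161 mm.
Transfer each piece to the horizontal centroidal axis using Ī + A·d² with d = y − 76.161:
  flange: d = -65.161 mm → contributes +8 486 928 mm⁴
  web: d = 35.839 mm → contributes +14 343 887 mm⁴
Total I = 22 830 815 mm⁴.

I_x ≈ 2.28 × 10⁷ mm⁴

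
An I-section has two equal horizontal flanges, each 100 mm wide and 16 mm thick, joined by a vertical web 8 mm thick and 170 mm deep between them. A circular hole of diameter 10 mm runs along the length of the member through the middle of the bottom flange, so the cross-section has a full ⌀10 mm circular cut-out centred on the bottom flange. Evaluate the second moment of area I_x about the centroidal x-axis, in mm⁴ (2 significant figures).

I_x ≈ 3.0 × 10⁷ mm⁴

Split into non-overlapping primitives; take the origin at the lower-left of the bounding box.
Bottom flange: 100 × 16, A = 1 600 mm², y = 8 mm, Ī = 34 133 mm⁴.
Web: 8 × 170, A = 1 360 mm², y = 101 mm, Ī = 3 275 333 mm⁴.
Top flange: 100 × 16, A = 1 600 mm², y = 194 mm, Ī = 34 133 mm⁴.
Hole (subtracted): ⌀10, A = 78.54 mm², y = 8 mm, Ī = 490.9 mm⁴.
Centroid: ȳ = ΣA·y / ΣA = 102.6 mm.
Transfer each piece to the centroidal x-axis using Ī + A·d² with d = y − 102.6:
  bottom flange: d = -94.63 mm → contributes +14 361 833 mm⁴
  web: d = -1.63 mm → contributes +3 278 946 mm⁴
  top flange: d = 91.37 mm → contributes +13 391 734 mm⁴
  hole: d = -94.63 mm → contributes −703 800 mm⁴
Total I = 30 328 713 mm⁴.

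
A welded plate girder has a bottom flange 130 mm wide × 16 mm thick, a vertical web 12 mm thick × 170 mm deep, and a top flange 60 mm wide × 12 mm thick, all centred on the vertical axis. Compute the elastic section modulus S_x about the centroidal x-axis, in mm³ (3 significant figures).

S_x ≈ 2.07 × 10⁵ mm³

Break the section into simple shapes (no overlaps), measuring from the bottom-left corner of the bounding box.
Bottom plate: 130 × 16, A = 2 080 mm², y = 8 mm, Ī = 44 373 mm⁴.
Web plate: 12 × 170, A = 2 040 mm², y = 101 mm, Ī = 4 913 000 mm⁴.
Top plate: 60 × 12, A = 720 mm², y = 192 mm, Ī = 8 640 mm⁴.
Centroid: ȳ = ΣA·y / ΣA = 74.57 mm.
Transfer each piece to the centroidal x-axis using Ī + A·d² with d = y − 74.57:
  bottom plate: d = -66.57 mm → contributes +9 262 097 mm⁴
  web plate: d = 26.43 mm → contributes +6 338 005 mm⁴
  top plate: d = 117.43 mm → contributes +9 937 258 mm⁴
Total I = 25 537 359 mm⁴.
Extreme fibre distance c = 123.43 mm; S = I/c = 206 898 mm³.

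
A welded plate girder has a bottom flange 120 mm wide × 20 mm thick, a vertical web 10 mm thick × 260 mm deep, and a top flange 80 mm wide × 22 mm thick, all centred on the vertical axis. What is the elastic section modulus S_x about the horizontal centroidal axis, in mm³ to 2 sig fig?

S_x ≈ 5.8 × 10⁵ mm³

Treat the section as a set of non-overlapping primitives; coordinates are from the bounding-box lower-left.
Bottom plate: 120 × 20, A = 2 400 mm², y = 10 mm, Ī = 80 000 mm⁴.
Web plate: 10 × 260, A = 2 600 mm², y = 150 mm, Ī = 14 646 667 mm⁴.
Top plate: 80 × 22, A = 1 760 mm², y = 291 mm, Ī = 70 987 mm⁴.
Centroid: ȳ = ΣA·y / ΣA = 137 mm.
Transfer each piece to the horizontal centroidal axis using Ī + A·d² with d = y − 137:
  bottom plate: d = -127 mm → contributes +38 793 207 mm⁴
  web plate: d = 12.99 mm → contributes +15 085 667 mm⁴
  top plate: d = 154 mm → contributes +41 807 939 mm⁴
Total I = 95 686 813 mm⁴.
Extreme fibre distance c = 165 mm; S = I/c = 579 941 mm³.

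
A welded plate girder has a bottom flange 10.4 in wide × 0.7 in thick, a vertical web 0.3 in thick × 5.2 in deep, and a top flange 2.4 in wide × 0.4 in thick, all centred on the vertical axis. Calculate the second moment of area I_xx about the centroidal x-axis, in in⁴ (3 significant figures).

Treat the section as a set of non-overlapping primitives; coordinates are from the bounding-box lower-left.
Bottom plate: 10.4 × 0.7, A = 7.28 in², y = 0.35 in, Ī = 0.29727 in⁴.
Web plate: 0.3 × 5.2, A = 1.56 in², y = 3.3 in, Ī = 3.5152 in⁴.
Top plate: 2.4 × 0.4, A = 0.96 in², y = 6.1 in, Ī = 0.0128 in⁴.
Centroid: ȳ = ΣA·y / ΣA = 1.3829 in.
Transfer each piece to the centroidal x-axis using Ī + A·d² with d = y − 1.3829:
  bottom plate: d = -1.0329 in → contributes +8.0635 in⁴
  web plate: d = 1.9171 in → contributes +9.2489 in⁴
  top plate: d = 4.7171 in → contributes +21.374 in⁴
Total I = 38.687 in⁴.

I_xx ≈ 38.7 in⁴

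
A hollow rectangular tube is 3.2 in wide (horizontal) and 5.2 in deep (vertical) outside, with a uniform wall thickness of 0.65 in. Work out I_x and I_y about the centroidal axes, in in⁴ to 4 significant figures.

I_x ≈ 28.10 in⁴, I_y ≈ 11.97 in⁴

Split into non-overlapping primitives; take the origin at the lower-left of the bounding box.
Outer rectangle: 3.2 × 5.2, A = 16.64 in², y = 2.6 in, Ī = 37.4955 in⁴.
Inner void (subtracted): 1.9 × 3.9, A = 7.41 in², y = 2.6 in, Ī = 9.39218 in⁴.
By symmetry the centroid is at mid-height, ȳ = 2.6 in.
All pieces are centred on the centroidal x-axis, so I = ΣĪ (holes subtracted) = 28.1033 in⁴.
Repeating about the centroidal y-axis gives I_y = 11.9703 in⁴.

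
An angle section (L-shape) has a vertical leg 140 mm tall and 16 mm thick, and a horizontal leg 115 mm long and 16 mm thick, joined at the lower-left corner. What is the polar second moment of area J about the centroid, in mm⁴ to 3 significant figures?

J ≈ 1.17 × 10⁷ mm⁴

Decompose the section into non-overlapping parts with the origin at the bottom-left of its bounding rectangle.
Vertical leg: 16 × 140, A = 2 240 mm², y = 70 mm, Ī = 3 658 667 mm⁴.
Horizontal leg (remainder): 99 × 16, A = 1 584 mm², y = 8 mm, Ī = 33 792 mm⁴.
Centroid: ȳ = ΣA·y / ΣA = 44.318 mm.
Transfer each piece to the centroidal x-axis using Ī + A·d² with d = y − 44.318:
  vertical leg: d = 25.682 mm → contributes +5 136 094 mm⁴
  horizontal leg (remainder): d = -36.318 mm → contributes +2 123 082 mm⁴
Total I = 7 259 176 mm⁴.
For the y-axis: x̄ = 31.818 mm.
Repeating about the centroidal y-axis gives I_y = 4 409 276 mm⁴.
Polar second moment: J = I_x + I_y = 11 668 452 mm⁴.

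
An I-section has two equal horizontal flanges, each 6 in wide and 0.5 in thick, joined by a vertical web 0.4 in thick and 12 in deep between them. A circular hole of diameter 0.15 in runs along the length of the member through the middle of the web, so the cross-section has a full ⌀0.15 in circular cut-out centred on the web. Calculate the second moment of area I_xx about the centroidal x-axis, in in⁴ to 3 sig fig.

Break the section into simple shapes (no overlaps), measuring from the bottom-left corner of the bounding box.
Bottom flange: 6 × 0.5, A = 3 in², y = 0.25 in, Ī = 0.0625 in⁴.
Web: 0.4 × 12, A = 4.8 in², y = 6.5 in, Ī = 57.6 in⁴.
Top flange: 6 × 0.5, A = 3 in², y = 12.75 in, Ī = 0.0625 in⁴.
Hole (subtracted): ⌀0.15, A = 0.017671 in², y = 6.5 in, Ī = 0.00002485 in⁴.
By symmetry the centroid is at mid-height, ȳ = 6.5 in.
Transfer each piece to the centroidal x-axis using Ī + A·d² with d = y − 6.5:
  bottom flange: d = -6.25 in → contributes +117.25 in⁴
  web: d = 0 in → contributes +57.6 in⁴
  top flange: d = 6.25 in → contributes +117.25 in⁴
  hole: d = 0 in → contributes −0.00002485 in⁴
Total I = 292.1 in⁴.

I_xx ≈ 292 in⁴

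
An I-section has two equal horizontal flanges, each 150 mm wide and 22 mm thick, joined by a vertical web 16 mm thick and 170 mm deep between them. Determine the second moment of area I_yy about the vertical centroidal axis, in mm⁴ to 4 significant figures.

Treat the section as a set of non-overlapping primitives; coordinates are from the bounding-box lower-left.
Bottom flange: 150 × 22, A = 3 300 mm², x = 75 mm, Ī = 6 187 500 mm⁴.
Web: 16 × 170, A = 2 720 mm², x = 75 mm, Ī = 58026.7 mm⁴.
Top flange: 150 × 22, A = 3 300 mm², x = 75 mm, Ī = 6 187 500 mm⁴.
By symmetry the centroid is at mid-width, x̄ = 75 mm.
All pieces are centred on the vertical centroidal axis, so I = ΣĪ = 12 433 027 mm⁴.

I_yy ≈ 1.243 × 10⁷ mm⁴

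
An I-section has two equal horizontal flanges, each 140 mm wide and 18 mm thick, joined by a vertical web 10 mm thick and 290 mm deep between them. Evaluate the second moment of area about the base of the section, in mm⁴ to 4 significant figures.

I_base ≈ 3.509 × 10⁸ mm⁴

Decompose the section into non-overlapping parts with the origin at the bottom-left of its bounding rectangle.
Bottom flange: 140 × 18, A = 2 520 mm², y = 9 mm, Ī = 68 040 mm⁴.
Web: 10 × 290, A = 2 900 mm², y = 163 mm, Ī = 20 324 167 mm⁴.
Top flange: 140 × 18, A = 2 520 mm², y = 317 mm, Ī = 68 040 mm⁴.
Transfer each piece to the base of the section using Ī + A·d² with d = y − 0:
  bottom flange: d = 9 mm → contributes +272 160 mm⁴
  web: d = 163 mm → contributes +97 374 267 mm⁴
  top flange: d = 317 mm → contributes +253 300 320 mm⁴
Total I = 350 946 747 mm⁴.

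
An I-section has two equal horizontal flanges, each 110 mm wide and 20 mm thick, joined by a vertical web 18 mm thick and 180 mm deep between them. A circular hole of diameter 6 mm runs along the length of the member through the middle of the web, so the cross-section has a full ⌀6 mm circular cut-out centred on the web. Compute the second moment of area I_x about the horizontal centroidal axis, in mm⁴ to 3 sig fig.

Treat the section as a set of non-overlapping primitives; coordinates are from the bounding-box lower-left.
Bottom flange: 110 × 20, A = 2 200 mm², y = 10 mm, Ī = 73 333 mm⁴.
Web: 18 × 180, A = 3 240 mm², y = 110 mm, Ī = 8 748 000 mm⁴.
Top flange: 110 × 20, A = 2 200 mm², y = 210 mm, Ī = 73 333 mm⁴.
Hole (subtracted): ⌀6, A = 28.274 mm², y = 110 mm, Ī = 63.617 mm⁴.
By symmetry the centroid is at mid-height, ȳ = 110 mm.
Transfer each piece to the horizontal centroidal axis using Ī + A·d² with d = y − 110:
  bottom flange: d = -100 mm → contributes +22 073 333 mm⁴
  web: d = 0 mm → contributes +8 748 000 mm⁴
  top flange: d = 100 mm → contributes +22 073 333 mm⁴
  hole: d = 0 mm → contributes −63.617 mm⁴
Total I = 52 894 603 mm⁴.

I_x ≈ 5.29 × 10⁷ mm⁴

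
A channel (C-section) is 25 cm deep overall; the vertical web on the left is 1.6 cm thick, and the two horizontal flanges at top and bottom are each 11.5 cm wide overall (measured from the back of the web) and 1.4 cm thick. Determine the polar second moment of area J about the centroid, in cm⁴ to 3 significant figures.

Decompose the section into non-overlapping parts with the origin at the bottom-left of its bounding rectangle.
Web: 1.6 × 25, A = 40 cm², y = 12.5 cm, Ī = 2083.3 cm⁴.
Top flange (beyond web): 9.9 × 1.4, A = 13.86 cm², y = 24.3 cm, Ī = 2.2638 cm⁴.
Bottom flange (beyond web): 9.9 × 1.4, A = 13.86 cm², y = 0.7 cm, Ī = 2.2638 cm⁴.
By symmetry the centroid is at mid-height, ȳ = 12.5 cm.
Transfer each piece to the centroidal x-axis using Ī + A·d² with d = y − 12.5:
  web: d = 0 cm → contributes +2083.3 cm⁴
  top flange (beyond web): d = 11.8 cm → contributes +1932.1 cm⁴
  bottom flange (beyond web): d = -11.8 cm → contributes +1932.1 cm⁴
Total I = 5947.6 cm⁴.
For the y-axis: x̄ = 3.1537 cm.
Repeating about the centroidal y-axis gives I_y = 776.28 cm⁴.
Polar second moment: J = I_x + I_y = 6723.9 cm⁴.

J ≈ 6720 cm⁴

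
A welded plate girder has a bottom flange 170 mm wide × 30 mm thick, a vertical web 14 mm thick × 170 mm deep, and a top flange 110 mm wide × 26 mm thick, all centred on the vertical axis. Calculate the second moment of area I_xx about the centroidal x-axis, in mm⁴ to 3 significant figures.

I_xx ≈ 7.96 × 10⁷ mm⁴

Decompose the section into non-overlapping parts with the origin at the bottom-left of its bounding rectangle.
Bottom plate: 170 × 30, A = 5 100 mm², y = 15 mm, Ī = 382 500 mm⁴.
Web plate: 14 × 170, A = 2 380 mm², y = 115 mm, Ī = 5 731 833 mm⁴.
Top plate: 110 × 26, A = 2 860 mm², y = 213 mm, Ī = 161 113 mm⁴.
Centroid: ȳ = ΣA·y / ΣA = 92.783 mm.
Transfer each piece to the centroidal x-axis using Ī + A·d² with d = y − 92.783:
  bottom plate: d = -77.783 mm → contributes +31 238 785 mm⁴
  web plate: d = 22.217 mm → contributes +6 906 551 mm⁴
  top plate: d = 120.22 mm → contributes +41 493 945 mm⁴
Total I = 79 639 281 mm⁴.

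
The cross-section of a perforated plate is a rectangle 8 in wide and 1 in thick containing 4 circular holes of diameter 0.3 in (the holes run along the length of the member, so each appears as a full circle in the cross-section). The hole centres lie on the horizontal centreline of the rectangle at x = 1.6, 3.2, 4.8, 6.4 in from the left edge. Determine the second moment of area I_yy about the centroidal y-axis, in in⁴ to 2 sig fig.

Decompose the section into non-overlapping parts with the origin at the bottom-left of its bounding rectangle.
Plate: 8 × 1, A = 8 in², x = 4 in, Ī = 42.67 in⁴.
Hole 1 (subtracted): ⌀0.3, A = 0.07069 in², x = 1.6 in, Ī = 0.0003976 in⁴.
Hole 2 (subtracted): ⌀0.3, A = 0.07069 in², x = 3.2 in, Ī = 0.0003976 in⁴.
Hole 3 (subtracted): ⌀0.3, A = 0.07069 in², x = 4.8 in, Ī = 0.0003976 in⁴.
Hole 4 (subtracted): ⌀0.3, A = 0.07069 in², x = 6.4 in, Ī = 0.0003976 in⁴.
By symmetry the centroid is at mid-width, x̄ = 4 in.
Transfer each piece to the centroidal y-axis using Ī + A·d² with d = x − 4:
  plate: d = 0 in → contributes +42.67 in⁴
  hole 1: d = -2.4 in → contributes −0.4075 in⁴
  hole 2: d = -0.8 in → contributes −0.04564 in⁴
  hole 3: d = 0.8 in → contributes −0.04564 in⁴
  hole 4: d = 2.4 in → contributes −0.4075 in⁴
Total I = 41.76 in⁴.

I_yy ≈ 42 in⁴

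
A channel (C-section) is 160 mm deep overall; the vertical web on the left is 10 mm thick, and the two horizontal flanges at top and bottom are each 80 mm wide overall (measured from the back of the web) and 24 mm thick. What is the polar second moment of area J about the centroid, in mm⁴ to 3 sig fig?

J ≈ 2.22 × 10⁷ mm⁴

Decompose the section into non-overlapping parts with the origin at the bottom-left of its bounding rectangle.
Web: 10 × 160, A = 1 600 mm², y = 80 mm, Ī = 3 413 333 mm⁴.
Top flange (beyond web): 70 × 24, A = 1 680 mm², y = 148 mm, Ī = 80 640 mm⁴.
Bottom flange (beyond web): 70 × 24, A = 1 680 mm², y = 12 mm, Ī = 80 640 mm⁴.
By symmetry the centroid is at mid-height, ȳ = 80 mm.
Transfer each piece to the centroidal x-axis using Ī + A·d² with d = y − 80:
  web: d = 0 mm → contributes +3 413 333 mm⁴
  top flange (beyond web): d = 68 mm → contributes +7 848 960 mm⁴
  bottom flange (beyond web): d = -68 mm → contributes +7 848 960 mm⁴
Total I = 19 111 253 mm⁴.
For the y-axis: x̄ = 32.097 mm.
Repeating about the centroidal y-axis gives I_y = 3 119 527 mm⁴.
Polar second moment: J = I_x + I_y = 22 230 780 mm⁴.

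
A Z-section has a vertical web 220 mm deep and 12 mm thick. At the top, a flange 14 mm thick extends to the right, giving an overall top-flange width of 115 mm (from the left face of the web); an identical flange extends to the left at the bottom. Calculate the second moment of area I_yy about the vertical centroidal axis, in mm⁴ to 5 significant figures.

I_yy ≈ 1.2117 × 10⁷ mm⁴

Treat the section as a set of non-overlapping primitives; coordinates are from the bounding-box lower-left.
Web: 12 × 220, A = 2 640 mm², x = 109 mm, Ī = 31 680 mm⁴.
Top flange (beyond web): 103 × 14, A = 1 442 mm², x = 166.5 mm, Ī = 1 274 848 mm⁴.
Bottom flange (beyond web): 103 × 14, A = 1 442 mm², x = 51.5 mm, Ī = 1 274 848 mm⁴.
Centroid: x̄ = ΣA·x / ΣA = 109 mm.
Transfer each piece to the vertical centroidal axis using Ī + A·d² with d = x − 109:
  web: d = 0 mm → contributes +31 680 mm⁴
  top flange (beyond web): d = 57.5 mm → contributes +6 042 461 mm⁴
  bottom flange (beyond web): d = -57.5 mm → contributes +6 042 461 mm⁴
Total I = 12 116 601 mm⁴.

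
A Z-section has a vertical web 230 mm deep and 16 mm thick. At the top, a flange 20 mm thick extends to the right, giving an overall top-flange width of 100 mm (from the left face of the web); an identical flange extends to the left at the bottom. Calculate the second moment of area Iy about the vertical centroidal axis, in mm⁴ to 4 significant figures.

Decompose the section into non-overlapping parts with the origin at the bottom-left of its bounding rectangle.
Web: 16 × 230, A = 3 680 mm², x = 92 mm, Ī = 78506.7 mm⁴.
Top flange (beyond web): 84 × 20, A = 1 680 mm², x = 142 mm, Ī = 987 840 mm⁴.
Bottom flange (beyond web): 84 × 20, A = 1 680 mm², x = 42 mm, Ī = 987 840 mm⁴.
Centroid: x̄ = ΣA·x / ΣA = 92 mm.
Transfer each piece to the vertical centroidal axis using Ī + A·d² with d = x − 92:
  web: d = 0 mm → contributes +78506.7 mm⁴
  top flange (beyond web): d = 50 mm → contributes +5 187 840 mm⁴
  bottom flange (beyond web): d = -50 mm → contributes +5 187 840 mm⁴
Total I = 10 454 187 mm⁴.

Iy ≈ 1.045 × 10⁷ mm⁴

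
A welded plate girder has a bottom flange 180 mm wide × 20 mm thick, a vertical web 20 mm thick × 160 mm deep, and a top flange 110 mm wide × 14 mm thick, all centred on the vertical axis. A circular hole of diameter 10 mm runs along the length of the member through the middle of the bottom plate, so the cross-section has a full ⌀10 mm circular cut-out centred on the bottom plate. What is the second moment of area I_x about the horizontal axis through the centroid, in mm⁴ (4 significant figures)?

I_x ≈ 4.310 × 10⁷ mm⁴

Break the section into simple shapes (no overlaps), measuring from the bottom-left corner of the bounding box.
Bottom plate: 180 × 20, A = 3 600 mm², y = 10 mm, Ī = 120 000 mm⁴.
Web plate: 20 × 160, A = 3 200 mm², y = 100 mm, Ī = 6 826 667 mm⁴.
Top plate: 110 × 14, A = 1 540 mm², y = 187 mm, Ī = 25153.3 mm⁴.
Hole (subtracted): ⌀10, A = 78.5398 mm², y = 10 mm, Ī = 490.874 mm⁴.
Centroid: ȳ = ΣA·y / ΣA = 77.8548 mm.
Transfer each piece to the horizontal axis through the centroid using Ī + A·d² with d = y − 77.8548:
  bottom plate: d = -67.8548 mm → contributes +16 695 402 mm⁴
  web plate: d = 22.1452 mm → contributes +8 395 974 mm⁴
  top plate: d = 109.145 mm → contributes +18 370 661 mm⁴
  hole: d = -67.8548 mm → contributes −362 110 mm⁴
Total I = 43 099 927 mm⁴.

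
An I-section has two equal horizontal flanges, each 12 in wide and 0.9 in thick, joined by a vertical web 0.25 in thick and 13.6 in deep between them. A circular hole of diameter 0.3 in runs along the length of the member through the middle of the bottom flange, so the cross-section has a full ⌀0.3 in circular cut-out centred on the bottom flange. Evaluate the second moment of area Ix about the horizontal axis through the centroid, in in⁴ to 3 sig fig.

Ix ≈ 1190 in⁴

Decompose the section into non-overlapping parts with the origin at the bottom-left of its bounding rectangle.
Bottom flange: 12 × 0.9, A = 10.8 in², y = 0.45 in, Ī = 0.729 in⁴.
Web: 0.25 × 13.6, A = 3.4 in², y = 7.7 in, Ī = 52.405 in⁴.
Top flange: 12 × 0.9, A = 10.8 in², y = 14.95 in, Ī = 0.729 in⁴.
Hole (subtracted): ⌀0.3, A = 0.070686 in², y = 0.45 in, Ī = 0.00039761 in⁴.
Centroid: ȳ = ΣA·y / ΣA = 7.7206 in.
Transfer each piece to the horizontal axis through the centroid using Ī + A·d² with d = y − 7.7206:
  bottom flange: d = -7.2706 in → contributes +571.63 in⁴
  web: d = -0.020557 in → contributes +52.407 in⁴
  top flange: d = 7.2294 in → contributes +565.19 in⁴
  hole: d = -7.2706 in → contributes −3.7369 in⁴
Total I = 1185.5 in⁴.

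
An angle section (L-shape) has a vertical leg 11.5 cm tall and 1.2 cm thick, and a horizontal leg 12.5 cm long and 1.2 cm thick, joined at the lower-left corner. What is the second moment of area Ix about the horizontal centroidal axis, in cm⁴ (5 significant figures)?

Ix ≈ 335.11 cm⁴

Break the section into simple shapes (no overlaps), measuring from the bottom-left corner of the bounding box.
Vertical leg: 1.2 × 11.5, A = 13.8 cm², y = 5.75 cm, Ī = 152.0875 cm⁴.
Horizontal leg (remainder): 11.3 × 1.2, A = 13.56 cm², y = 0.6 cm, Ī = 1.6272 cm⁴.
Centroid: ȳ = ΣA·y / ΣA = 3.197588 cm.
Transfer each piece to the horizontal centroidal axis using Ī + A·d² with d = y − 3.197588:
  vertical leg: d = 2.552412 cm → contributes +241.9919 cm⁴
  horizontal leg (remainder): d = -2.597588 cm → contributes +93.12278 cm⁴
Total I = 335.1146 cm⁴.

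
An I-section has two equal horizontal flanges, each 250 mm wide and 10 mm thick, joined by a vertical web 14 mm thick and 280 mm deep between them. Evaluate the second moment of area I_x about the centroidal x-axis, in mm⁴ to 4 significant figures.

I_x ≈ 1.308 × 10⁸ mm⁴

Break the section into simple shapes (no overlaps), measuring from the bottom-left corner of the bounding box.
Bottom flange: 250 × 10, A = 2 500 mm², y = 5 mm, Ī = 20833.3 mm⁴.
Web: 14 × 280, A = 3 920 mm², y = 150 mm, Ī = 25 610 667 mm⁴.
Top flange: 250 × 10, A = 2 500 mm², y = 295 mm, Ī = 20833.3 mm⁴.
By symmetry the centroid is at mid-height, ȳ = 150 mm.
Transfer each piece to the centroidal x-axis using Ī + A·d² with d = y − 150:
  bottom flange: d = -145 mm → contributes +52 583 333 mm⁴
  web: d = 0 mm → contributes +25 610 667 mm⁴
  top flange: d = 145 mm → contributes +52 583 333 mm⁴
Total I = 130 777 333 mm⁴.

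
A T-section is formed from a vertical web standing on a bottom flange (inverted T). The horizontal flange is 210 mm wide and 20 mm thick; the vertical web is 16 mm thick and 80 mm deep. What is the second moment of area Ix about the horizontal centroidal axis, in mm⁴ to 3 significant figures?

Ix ≈ 3.28 × 10⁶ mm⁴

Break the section into simple shapes (no overlaps), measuring from the bottom-left corner of the bounding box.
Flange: 210 × 20, A = 4 200 mm², y = 10 mm, Ī = 140 000 mm⁴.
Web: 16 × 80, A = 1 280 mm², y = 60 mm, Ī = 682 667 mm⁴.
Centroid: ȳ = ΣA·y / ΣA = 21.679 mm.
Transfer each piece to the horizontal centroidal axis using Ī + A·d² with d = y − 21.679:
  flange: d = -11.679 mm → contributes +712 860 mm⁴
  web: d = 38.321 mm → contributes +2 562 362 mm⁴
Total I = 3 275 221 mm⁴.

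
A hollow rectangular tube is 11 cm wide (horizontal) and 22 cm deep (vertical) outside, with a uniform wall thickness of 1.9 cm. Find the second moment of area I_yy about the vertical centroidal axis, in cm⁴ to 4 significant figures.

Break the section into simple shapes (no overlaps), measuring from the bottom-left corner of the bounding box.
Outer rectangle: 11 × 22, A = 242 cm², x = 5.5 cm, Ī = 2440.17 cm⁴.
Inner void (subtracted): 7.2 × 18.2, A = 131.04 cm², x = 5.5 cm, Ī = 566.093 cm⁴.
By symmetry the centroid is at mid-width, x̄ = 5.5 cm.
All pieces are centred on the vertical centroidal axis, so I = ΣĪ (holes subtracted) = 1874.07 cm⁴.

I_yy ≈ 1874 cm⁴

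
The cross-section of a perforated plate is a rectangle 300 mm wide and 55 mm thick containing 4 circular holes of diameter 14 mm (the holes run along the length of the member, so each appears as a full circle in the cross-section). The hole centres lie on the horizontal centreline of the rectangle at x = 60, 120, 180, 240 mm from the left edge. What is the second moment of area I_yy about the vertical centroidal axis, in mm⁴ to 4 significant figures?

I_yy ≈ 1.210 × 10⁸ mm⁴

Break the section into simple shapes (no overlaps), measuring from the bottom-left corner of the bounding box.
Plate: 300 × 55, A = 16 500 mm², x = 150 mm, Ī = 123 750 000 mm⁴.
Hole 1 (subtracted): ⌀14, A = 153.938 mm², x = 60 mm, Ī = 1885.74 mm⁴.
Hole 2 (subtracted): ⌀14, A = 153.938 mm², x = 120 mm, Ī = 1885.74 mm⁴.
Hole 3 (subtracted): ⌀14, A = 153.938 mm², x = 180 mm, Ī = 1885.74 mm⁴.
Hole 4 (subtracted): ⌀14, A = 153.938 mm², x = 240 mm, Ī = 1885.74 mm⁴.
By symmetry the centroid is at mid-width, x̄ = 150 mm.
Transfer each piece to the vertical centroidal axis using Ī + A·d² with d = x − 150:
  plate: d = 0 mm → contributes +123 750 000 mm⁴
  hole 1: d = -90 mm → contributes −1 248 784 mm⁴
  hole 2: d = -30 mm → contributes −140 430 mm⁴
  hole 3: d = 30 mm → contributes −140 430 mm⁴
  hole 4: d = 90 mm → contributes −1 248 784 mm⁴
Total I = 120 971 572 mm⁴.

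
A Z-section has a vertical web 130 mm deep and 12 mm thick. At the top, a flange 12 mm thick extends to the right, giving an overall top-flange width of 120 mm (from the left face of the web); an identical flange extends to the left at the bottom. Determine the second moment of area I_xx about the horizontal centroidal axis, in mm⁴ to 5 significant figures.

Decompose the section into non-overlapping parts with the origin at the bottom-left of its bounding rectangle.
Web: 12 × 130, A = 1 560 mm², y = 65 mm, Ī = 2 197 000 mm⁴.
Top flange (beyond web): 108 × 12, A = 1 296 mm², y = 124 mm, Ī = 15 552 mm⁴.
Bottom flange (beyond web): 108 × 12, A = 1 296 mm², y = 6 mm, Ī = 15 552 mm⁴.
Centroid: ȳ = ΣA·y / ΣA = 65 mm.
Transfer each piece to the horizontal centroidal axis using Ī + A·d² with d = y − 65:
  web: d = 0 mm → contributes +2 197 000 mm⁴
  top flange (beyond web): d = 59 mm → contributes +4 526 928 mm⁴
  bottom flange (beyond web): d = -59 mm → contributes +4 526 928 mm⁴
Total I = 11 250 856 mm⁴.

I_xx ≈ 1.1251 × 10⁷ mm⁴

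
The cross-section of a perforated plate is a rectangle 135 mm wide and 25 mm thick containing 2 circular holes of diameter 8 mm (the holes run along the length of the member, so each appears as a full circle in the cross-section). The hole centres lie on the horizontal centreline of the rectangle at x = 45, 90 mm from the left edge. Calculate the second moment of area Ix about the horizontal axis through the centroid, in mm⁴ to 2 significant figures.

Split into non-overlapping primitives; take the origin at the lower-left of the bounding box.
Plate: 135 × 25, A = 3 375 mm², y = 12.5 mm, Ī = 175 781 mm⁴.
Hole 1 (subtracted): ⌀8, A = 50.27 mm², y = 12.5 mm, Ī = 201.1 mm⁴.
Hole 2 (subtracted): ⌀8, A = 50.27 mm², y = 12.5 mm, Ī = 201.1 mm⁴.
By symmetry the centroid is at mid-height, ȳ = 12.5 mm.
All pieces are centred on the horizontal axis through the centroid, so I = ΣĪ (holes subtracted) = 175 379 mm⁴.

Ix ≈ 1.8 × 10⁵ mm⁴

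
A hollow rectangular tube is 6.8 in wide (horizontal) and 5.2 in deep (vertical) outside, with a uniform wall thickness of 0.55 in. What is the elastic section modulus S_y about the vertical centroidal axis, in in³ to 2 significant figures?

Treat the section as a set of non-overlapping primitives; coordinates are from the bounding-box lower-left.
Outer rectangle: 6.8 × 5.2, A = 35.36 in², x = 3.4 in, Ī = 136.3 in⁴.
Inner void (subtracted): 5.7 × 4.1, A = 23.37 in², x = 3.4 in, Ī = 63.27 in⁴.
By symmetry the centroid is at mid-width, x̄ = 3.4 in.
All pieces are centred on the vertical centroidal axis, so I = ΣĪ (holes subtracted) = 72.98 in⁴.
Extreme fibre distance c = 3.4 in; S = I/c = 21.46 in³.

S_y ≈ 21 in³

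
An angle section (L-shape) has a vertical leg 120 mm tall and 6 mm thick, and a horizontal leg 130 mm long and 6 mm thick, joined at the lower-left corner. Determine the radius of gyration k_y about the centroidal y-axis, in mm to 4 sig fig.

k_y ≈ 41.34 mm

Break the section into simple shapes (no overlaps), measuring from the bottom-left corner of the bounding box.
Vertical leg: 6 × 120, A = 720 mm², x = 3 mm, Ī = 2 160 mm⁴.
Horizontal leg (remainder): 124 × 6, A = 744 mm², x = 68 mm, Ī = 953 312 mm⁴.
Centroid: x̄ = ΣA·x / ΣA = 36.0328 mm.
Transfer each piece to the centroidal y-axis using Ī + A·d² with d = x − 36.0328:
  vertical leg: d = -33.0328 mm → contributes +787 799 mm⁴
  horizontal leg (remainder): d = 31.9672 mm → contributes +1 713 608 mm⁴
Total I = 2 501 406 mm⁴.
Radius of gyration: k = √(I/A) = √(2 501 406 / 1 464) = 41.3353 mm.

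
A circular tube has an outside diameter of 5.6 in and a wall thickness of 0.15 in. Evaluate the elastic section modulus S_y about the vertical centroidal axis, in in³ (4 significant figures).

S_y ≈ 3.408 in³

Decompose the section into non-overlapping parts with the origin at the bottom-left of its bounding rectangle.
Outer circle: ⌀5.6, A = 24.6301 in², x = 2.8 in, Ī = 48.275 in⁴.
Bore (subtracted): ⌀5.3, A = 22.0618 in², x = 2.8 in, Ī = 38.7323 in⁴.
By symmetry the centroid is at mid-width, x̄ = 2.8 in.
All pieces are centred on the vertical centroidal axis, so I = ΣĪ (holes subtracted) = 9.54266 in⁴.
Extreme fibre distance c = 2.8 in; S = I/c = 3.40809 in³.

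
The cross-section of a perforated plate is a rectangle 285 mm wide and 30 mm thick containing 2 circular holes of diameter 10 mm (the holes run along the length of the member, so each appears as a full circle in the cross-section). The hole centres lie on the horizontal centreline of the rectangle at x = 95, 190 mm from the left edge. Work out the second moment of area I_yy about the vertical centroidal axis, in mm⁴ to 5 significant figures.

I_yy ≈ 5.7517 × 10⁷ mm⁴

Decompose the section into non-overlapping parts with the origin at the bottom-left of its bounding rectangle.
Plate: 285 × 30, A = 8 550 mm², x = 142.5 mm, Ī = 57 872 813 mm⁴.
Hole 1 (subtracted): ⌀10, A = 78.53982 mm², x = 95 mm, Ī = 490.8739 mm⁴.
Hole 2 (subtracted): ⌀10, A = 78.53982 mm², x = 190 mm, Ī = 490.8739 mm⁴.
By symmetry the centroid is at mid-width, x̄ = 142.5 mm.
Transfer each piece to the vertical centroidal axis using Ī + A·d² with d = x − 142.5:
  plate: d = 0 mm → contributes +57 872 813 mm⁴
  hole 1: d = -47.5 mm → contributes −177696.3 mm⁴
  hole 2: d = 47.5 mm → contributes −177696.3 mm⁴
Total I = 57 517 420 mm⁴.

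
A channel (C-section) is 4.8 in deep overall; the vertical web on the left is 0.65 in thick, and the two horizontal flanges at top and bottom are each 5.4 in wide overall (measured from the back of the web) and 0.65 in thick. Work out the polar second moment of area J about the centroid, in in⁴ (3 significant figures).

J ≈ 59.6 in⁴

Treat the section as a set of non-overlapping primitives; coordinates are from the bounding-box lower-left.
Web: 0.65 × 4.8, A = 3.12 in², y = 2.4 in, Ī = 5.9904 in⁴.
Top flange (beyond web): 4.75 × 0.65, A = 3.0875 in², y = 4.475 in, Ī = 0.10871 in⁴.
Bottom flange (beyond web): 4.75 × 0.65, A = 3.0875 in², y = 0.325 in, Ī = 0.10871 in⁴.
By symmetry the centroid is at mid-height, ȳ = 2.4 in.
Transfer each piece to the centroidal x-axis using Ī + A·d² with d = y − 2.4:
  web: d = 0 in → contributes +5.9904 in⁴
  top flange (beyond web): d = 2.075 in → contributes +13.402 in⁴
  bottom flange (beyond web): d = -2.075 in → contributes +13.402 in⁴
Total I = 32.795 in⁴.
For the y-axis: x̄ = 2.1187 in.
Repeating about the centroidal y-axis gives I_y = 26.83 in⁴.
Polar second moment: J = I_x + I_y = 59.625 in⁴.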